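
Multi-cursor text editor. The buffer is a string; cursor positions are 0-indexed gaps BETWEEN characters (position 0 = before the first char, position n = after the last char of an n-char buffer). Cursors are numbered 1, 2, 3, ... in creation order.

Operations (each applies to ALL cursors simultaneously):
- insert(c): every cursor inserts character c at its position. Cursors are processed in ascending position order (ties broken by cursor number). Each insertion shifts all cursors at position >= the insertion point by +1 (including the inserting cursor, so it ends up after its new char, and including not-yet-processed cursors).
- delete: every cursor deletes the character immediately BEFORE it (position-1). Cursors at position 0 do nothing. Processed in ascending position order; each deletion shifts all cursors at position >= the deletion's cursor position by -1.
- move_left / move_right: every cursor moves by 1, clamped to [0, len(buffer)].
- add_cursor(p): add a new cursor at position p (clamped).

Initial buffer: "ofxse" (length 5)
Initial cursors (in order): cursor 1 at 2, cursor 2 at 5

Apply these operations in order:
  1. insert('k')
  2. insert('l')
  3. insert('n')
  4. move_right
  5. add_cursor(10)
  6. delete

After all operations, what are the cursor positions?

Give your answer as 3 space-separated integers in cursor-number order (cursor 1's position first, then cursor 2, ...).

Answer: 5 8 8

Derivation:
After op 1 (insert('k')): buffer="ofkxsek" (len 7), cursors c1@3 c2@7, authorship ..1...2
After op 2 (insert('l')): buffer="ofklxsekl" (len 9), cursors c1@4 c2@9, authorship ..11...22
After op 3 (insert('n')): buffer="ofklnxsekln" (len 11), cursors c1@5 c2@11, authorship ..111...222
After op 4 (move_right): buffer="ofklnxsekln" (len 11), cursors c1@6 c2@11, authorship ..111...222
After op 5 (add_cursor(10)): buffer="ofklnxsekln" (len 11), cursors c1@6 c3@10 c2@11, authorship ..111...222
After op 6 (delete): buffer="ofklnsek" (len 8), cursors c1@5 c2@8 c3@8, authorship ..111..2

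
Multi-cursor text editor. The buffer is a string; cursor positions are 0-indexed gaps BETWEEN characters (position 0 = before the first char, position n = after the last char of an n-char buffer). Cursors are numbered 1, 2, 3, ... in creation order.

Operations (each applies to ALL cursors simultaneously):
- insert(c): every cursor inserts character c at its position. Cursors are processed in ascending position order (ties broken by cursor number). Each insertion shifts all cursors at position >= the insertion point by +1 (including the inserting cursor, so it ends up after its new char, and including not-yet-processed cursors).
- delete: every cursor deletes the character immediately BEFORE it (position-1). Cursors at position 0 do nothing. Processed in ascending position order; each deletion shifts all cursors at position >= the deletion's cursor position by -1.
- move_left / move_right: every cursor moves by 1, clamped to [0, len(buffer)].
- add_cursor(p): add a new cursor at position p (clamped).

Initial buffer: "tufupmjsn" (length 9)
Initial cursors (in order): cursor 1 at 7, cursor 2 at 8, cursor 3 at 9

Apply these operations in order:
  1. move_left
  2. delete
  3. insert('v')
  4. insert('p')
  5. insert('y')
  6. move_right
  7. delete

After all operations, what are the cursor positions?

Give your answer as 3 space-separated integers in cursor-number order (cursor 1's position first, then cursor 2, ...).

After op 1 (move_left): buffer="tufupmjsn" (len 9), cursors c1@6 c2@7 c3@8, authorship .........
After op 2 (delete): buffer="tufupn" (len 6), cursors c1@5 c2@5 c3@5, authorship ......
After op 3 (insert('v')): buffer="tufupvvvn" (len 9), cursors c1@8 c2@8 c3@8, authorship .....123.
After op 4 (insert('p')): buffer="tufupvvvpppn" (len 12), cursors c1@11 c2@11 c3@11, authorship .....123123.
After op 5 (insert('y')): buffer="tufupvvvpppyyyn" (len 15), cursors c1@14 c2@14 c3@14, authorship .....123123123.
After op 6 (move_right): buffer="tufupvvvpppyyyn" (len 15), cursors c1@15 c2@15 c3@15, authorship .....123123123.
After op 7 (delete): buffer="tufupvvvpppy" (len 12), cursors c1@12 c2@12 c3@12, authorship .....1231231

Answer: 12 12 12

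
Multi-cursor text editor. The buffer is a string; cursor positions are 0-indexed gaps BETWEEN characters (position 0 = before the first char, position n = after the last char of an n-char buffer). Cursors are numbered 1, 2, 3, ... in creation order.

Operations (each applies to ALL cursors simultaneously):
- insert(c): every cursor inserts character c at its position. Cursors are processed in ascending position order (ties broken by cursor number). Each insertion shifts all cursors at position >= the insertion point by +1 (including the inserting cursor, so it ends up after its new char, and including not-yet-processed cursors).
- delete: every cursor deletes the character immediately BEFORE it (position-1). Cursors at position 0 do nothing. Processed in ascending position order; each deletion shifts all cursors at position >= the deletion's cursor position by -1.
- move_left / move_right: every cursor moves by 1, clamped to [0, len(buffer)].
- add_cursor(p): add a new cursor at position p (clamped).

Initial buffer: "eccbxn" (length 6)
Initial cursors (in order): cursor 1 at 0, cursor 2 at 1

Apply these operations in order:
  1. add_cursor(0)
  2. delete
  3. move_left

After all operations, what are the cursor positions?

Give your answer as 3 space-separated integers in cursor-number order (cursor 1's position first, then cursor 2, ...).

After op 1 (add_cursor(0)): buffer="eccbxn" (len 6), cursors c1@0 c3@0 c2@1, authorship ......
After op 2 (delete): buffer="ccbxn" (len 5), cursors c1@0 c2@0 c3@0, authorship .....
After op 3 (move_left): buffer="ccbxn" (len 5), cursors c1@0 c2@0 c3@0, authorship .....

Answer: 0 0 0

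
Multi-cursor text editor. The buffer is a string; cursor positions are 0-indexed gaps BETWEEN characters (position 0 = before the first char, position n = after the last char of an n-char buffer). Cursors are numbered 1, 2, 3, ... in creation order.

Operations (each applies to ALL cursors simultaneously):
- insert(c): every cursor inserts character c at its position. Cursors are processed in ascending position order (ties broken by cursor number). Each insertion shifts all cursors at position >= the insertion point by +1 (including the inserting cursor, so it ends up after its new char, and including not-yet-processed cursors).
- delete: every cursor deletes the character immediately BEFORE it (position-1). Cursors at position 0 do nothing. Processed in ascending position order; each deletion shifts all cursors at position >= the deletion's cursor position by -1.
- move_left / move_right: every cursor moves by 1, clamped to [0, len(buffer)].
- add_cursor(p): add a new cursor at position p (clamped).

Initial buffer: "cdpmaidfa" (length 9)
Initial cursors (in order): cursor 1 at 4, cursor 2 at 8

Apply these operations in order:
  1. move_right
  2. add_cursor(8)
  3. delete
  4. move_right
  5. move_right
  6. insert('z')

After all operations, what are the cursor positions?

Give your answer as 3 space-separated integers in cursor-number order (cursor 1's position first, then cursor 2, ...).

Answer: 9 9 9

Derivation:
After op 1 (move_right): buffer="cdpmaidfa" (len 9), cursors c1@5 c2@9, authorship .........
After op 2 (add_cursor(8)): buffer="cdpmaidfa" (len 9), cursors c1@5 c3@8 c2@9, authorship .........
After op 3 (delete): buffer="cdpmid" (len 6), cursors c1@4 c2@6 c3@6, authorship ......
After op 4 (move_right): buffer="cdpmid" (len 6), cursors c1@5 c2@6 c3@6, authorship ......
After op 5 (move_right): buffer="cdpmid" (len 6), cursors c1@6 c2@6 c3@6, authorship ......
After op 6 (insert('z')): buffer="cdpmidzzz" (len 9), cursors c1@9 c2@9 c3@9, authorship ......123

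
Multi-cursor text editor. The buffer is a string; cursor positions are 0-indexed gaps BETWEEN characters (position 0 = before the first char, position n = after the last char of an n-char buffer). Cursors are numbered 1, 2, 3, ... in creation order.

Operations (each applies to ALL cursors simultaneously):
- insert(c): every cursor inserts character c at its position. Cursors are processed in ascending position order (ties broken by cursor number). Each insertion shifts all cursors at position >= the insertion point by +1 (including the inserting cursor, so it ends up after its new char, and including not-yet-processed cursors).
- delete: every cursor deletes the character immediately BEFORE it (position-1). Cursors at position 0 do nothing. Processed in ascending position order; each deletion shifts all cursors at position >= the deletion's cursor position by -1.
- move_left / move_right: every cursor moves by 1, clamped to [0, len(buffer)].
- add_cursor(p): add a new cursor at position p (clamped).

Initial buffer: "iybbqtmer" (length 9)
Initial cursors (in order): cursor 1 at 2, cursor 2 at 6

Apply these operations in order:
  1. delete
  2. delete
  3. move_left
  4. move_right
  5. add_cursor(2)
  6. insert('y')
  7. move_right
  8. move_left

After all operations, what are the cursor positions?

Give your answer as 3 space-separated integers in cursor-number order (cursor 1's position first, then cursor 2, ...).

After op 1 (delete): buffer="ibbqmer" (len 7), cursors c1@1 c2@4, authorship .......
After op 2 (delete): buffer="bbmer" (len 5), cursors c1@0 c2@2, authorship .....
After op 3 (move_left): buffer="bbmer" (len 5), cursors c1@0 c2@1, authorship .....
After op 4 (move_right): buffer="bbmer" (len 5), cursors c1@1 c2@2, authorship .....
After op 5 (add_cursor(2)): buffer="bbmer" (len 5), cursors c1@1 c2@2 c3@2, authorship .....
After op 6 (insert('y')): buffer="bybyymer" (len 8), cursors c1@2 c2@5 c3@5, authorship .1.23...
After op 7 (move_right): buffer="bybyymer" (len 8), cursors c1@3 c2@6 c3@6, authorship .1.23...
After op 8 (move_left): buffer="bybyymer" (len 8), cursors c1@2 c2@5 c3@5, authorship .1.23...

Answer: 2 5 5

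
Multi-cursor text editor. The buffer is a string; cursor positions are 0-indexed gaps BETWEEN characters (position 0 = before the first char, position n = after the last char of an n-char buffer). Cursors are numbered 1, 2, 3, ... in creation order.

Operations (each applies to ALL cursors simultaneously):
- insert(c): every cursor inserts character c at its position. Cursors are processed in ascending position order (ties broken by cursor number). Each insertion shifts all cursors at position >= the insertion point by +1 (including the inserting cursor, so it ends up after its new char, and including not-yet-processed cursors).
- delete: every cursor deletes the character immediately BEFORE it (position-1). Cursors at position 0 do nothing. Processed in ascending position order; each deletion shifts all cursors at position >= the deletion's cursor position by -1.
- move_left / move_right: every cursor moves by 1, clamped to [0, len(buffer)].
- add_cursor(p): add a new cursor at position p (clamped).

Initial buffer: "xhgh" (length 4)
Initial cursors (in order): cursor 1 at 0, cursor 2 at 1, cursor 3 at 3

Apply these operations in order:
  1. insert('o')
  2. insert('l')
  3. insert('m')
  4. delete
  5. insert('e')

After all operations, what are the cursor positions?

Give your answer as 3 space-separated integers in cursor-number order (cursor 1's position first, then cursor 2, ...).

After op 1 (insert('o')): buffer="oxohgoh" (len 7), cursors c1@1 c2@3 c3@6, authorship 1.2..3.
After op 2 (insert('l')): buffer="olxolhgolh" (len 10), cursors c1@2 c2@5 c3@9, authorship 11.22..33.
After op 3 (insert('m')): buffer="olmxolmhgolmh" (len 13), cursors c1@3 c2@7 c3@12, authorship 111.222..333.
After op 4 (delete): buffer="olxolhgolh" (len 10), cursors c1@2 c2@5 c3@9, authorship 11.22..33.
After op 5 (insert('e')): buffer="olexolehgoleh" (len 13), cursors c1@3 c2@7 c3@12, authorship 111.222..333.

Answer: 3 7 12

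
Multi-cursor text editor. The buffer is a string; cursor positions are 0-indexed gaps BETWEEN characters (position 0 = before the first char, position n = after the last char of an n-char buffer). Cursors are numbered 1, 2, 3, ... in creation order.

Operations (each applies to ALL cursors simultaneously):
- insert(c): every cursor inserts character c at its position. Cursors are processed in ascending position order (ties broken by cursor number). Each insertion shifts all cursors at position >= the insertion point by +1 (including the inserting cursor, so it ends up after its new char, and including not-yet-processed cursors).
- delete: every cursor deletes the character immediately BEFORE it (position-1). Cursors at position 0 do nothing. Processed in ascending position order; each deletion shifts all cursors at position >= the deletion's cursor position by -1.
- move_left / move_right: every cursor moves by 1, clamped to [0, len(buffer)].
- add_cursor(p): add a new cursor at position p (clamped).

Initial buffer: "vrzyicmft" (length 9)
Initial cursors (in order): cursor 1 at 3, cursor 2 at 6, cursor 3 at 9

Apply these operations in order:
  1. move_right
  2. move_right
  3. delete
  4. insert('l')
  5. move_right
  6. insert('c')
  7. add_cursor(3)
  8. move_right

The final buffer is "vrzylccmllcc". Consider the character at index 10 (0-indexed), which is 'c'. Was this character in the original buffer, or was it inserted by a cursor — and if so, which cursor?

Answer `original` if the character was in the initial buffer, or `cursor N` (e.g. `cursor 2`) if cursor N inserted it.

Answer: cursor 2

Derivation:
After op 1 (move_right): buffer="vrzyicmft" (len 9), cursors c1@4 c2@7 c3@9, authorship .........
After op 2 (move_right): buffer="vrzyicmft" (len 9), cursors c1@5 c2@8 c3@9, authorship .........
After op 3 (delete): buffer="vrzycm" (len 6), cursors c1@4 c2@6 c3@6, authorship ......
After op 4 (insert('l')): buffer="vrzylcmll" (len 9), cursors c1@5 c2@9 c3@9, authorship ....1..23
After op 5 (move_right): buffer="vrzylcmll" (len 9), cursors c1@6 c2@9 c3@9, authorship ....1..23
After op 6 (insert('c')): buffer="vrzylccmllcc" (len 12), cursors c1@7 c2@12 c3@12, authorship ....1.1.2323
After op 7 (add_cursor(3)): buffer="vrzylccmllcc" (len 12), cursors c4@3 c1@7 c2@12 c3@12, authorship ....1.1.2323
After op 8 (move_right): buffer="vrzylccmllcc" (len 12), cursors c4@4 c1@8 c2@12 c3@12, authorship ....1.1.2323
Authorship (.=original, N=cursor N): . . . . 1 . 1 . 2 3 2 3
Index 10: author = 2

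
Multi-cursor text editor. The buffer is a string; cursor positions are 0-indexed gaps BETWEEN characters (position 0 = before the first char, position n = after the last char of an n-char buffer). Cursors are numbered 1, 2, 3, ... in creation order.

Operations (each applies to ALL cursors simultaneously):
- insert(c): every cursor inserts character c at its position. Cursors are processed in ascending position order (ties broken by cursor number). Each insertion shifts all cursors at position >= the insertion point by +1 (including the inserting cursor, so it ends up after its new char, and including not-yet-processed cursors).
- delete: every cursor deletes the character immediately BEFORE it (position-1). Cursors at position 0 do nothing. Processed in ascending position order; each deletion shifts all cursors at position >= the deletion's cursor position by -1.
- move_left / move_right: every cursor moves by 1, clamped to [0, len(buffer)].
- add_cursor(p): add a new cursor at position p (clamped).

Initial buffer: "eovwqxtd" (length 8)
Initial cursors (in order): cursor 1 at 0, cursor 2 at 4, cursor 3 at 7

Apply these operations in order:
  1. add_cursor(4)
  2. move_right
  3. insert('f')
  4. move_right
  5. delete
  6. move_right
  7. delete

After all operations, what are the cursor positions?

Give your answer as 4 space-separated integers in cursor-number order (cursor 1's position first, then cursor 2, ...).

Answer: 2 4 4 4

Derivation:
After op 1 (add_cursor(4)): buffer="eovwqxtd" (len 8), cursors c1@0 c2@4 c4@4 c3@7, authorship ........
After op 2 (move_right): buffer="eovwqxtd" (len 8), cursors c1@1 c2@5 c4@5 c3@8, authorship ........
After op 3 (insert('f')): buffer="efovwqffxtdf" (len 12), cursors c1@2 c2@8 c4@8 c3@12, authorship .1....24...3
After op 4 (move_right): buffer="efovwqffxtdf" (len 12), cursors c1@3 c2@9 c4@9 c3@12, authorship .1....24...3
After op 5 (delete): buffer="efvwqftd" (len 8), cursors c1@2 c2@6 c4@6 c3@8, authorship .1...2..
After op 6 (move_right): buffer="efvwqftd" (len 8), cursors c1@3 c2@7 c4@7 c3@8, authorship .1...2..
After op 7 (delete): buffer="efwq" (len 4), cursors c1@2 c2@4 c3@4 c4@4, authorship .1..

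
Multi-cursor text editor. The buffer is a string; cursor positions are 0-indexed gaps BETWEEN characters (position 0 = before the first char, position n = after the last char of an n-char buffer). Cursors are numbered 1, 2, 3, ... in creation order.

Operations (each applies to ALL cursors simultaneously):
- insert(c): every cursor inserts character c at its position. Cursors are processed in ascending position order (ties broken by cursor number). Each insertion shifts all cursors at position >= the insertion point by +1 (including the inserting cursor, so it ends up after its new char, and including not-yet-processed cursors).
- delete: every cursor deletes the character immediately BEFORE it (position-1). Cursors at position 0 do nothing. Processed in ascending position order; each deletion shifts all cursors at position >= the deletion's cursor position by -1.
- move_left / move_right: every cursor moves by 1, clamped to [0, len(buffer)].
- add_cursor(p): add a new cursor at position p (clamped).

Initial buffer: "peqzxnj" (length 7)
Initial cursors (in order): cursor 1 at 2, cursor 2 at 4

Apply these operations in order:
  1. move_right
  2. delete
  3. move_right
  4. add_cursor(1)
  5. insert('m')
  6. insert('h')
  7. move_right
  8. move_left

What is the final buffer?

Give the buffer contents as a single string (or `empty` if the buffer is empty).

After op 1 (move_right): buffer="peqzxnj" (len 7), cursors c1@3 c2@5, authorship .......
After op 2 (delete): buffer="peznj" (len 5), cursors c1@2 c2@3, authorship .....
After op 3 (move_right): buffer="peznj" (len 5), cursors c1@3 c2@4, authorship .....
After op 4 (add_cursor(1)): buffer="peznj" (len 5), cursors c3@1 c1@3 c2@4, authorship .....
After op 5 (insert('m')): buffer="pmezmnmj" (len 8), cursors c3@2 c1@5 c2@7, authorship .3..1.2.
After op 6 (insert('h')): buffer="pmhezmhnmhj" (len 11), cursors c3@3 c1@7 c2@10, authorship .33..11.22.
After op 7 (move_right): buffer="pmhezmhnmhj" (len 11), cursors c3@4 c1@8 c2@11, authorship .33..11.22.
After op 8 (move_left): buffer="pmhezmhnmhj" (len 11), cursors c3@3 c1@7 c2@10, authorship .33..11.22.

Answer: pmhezmhnmhj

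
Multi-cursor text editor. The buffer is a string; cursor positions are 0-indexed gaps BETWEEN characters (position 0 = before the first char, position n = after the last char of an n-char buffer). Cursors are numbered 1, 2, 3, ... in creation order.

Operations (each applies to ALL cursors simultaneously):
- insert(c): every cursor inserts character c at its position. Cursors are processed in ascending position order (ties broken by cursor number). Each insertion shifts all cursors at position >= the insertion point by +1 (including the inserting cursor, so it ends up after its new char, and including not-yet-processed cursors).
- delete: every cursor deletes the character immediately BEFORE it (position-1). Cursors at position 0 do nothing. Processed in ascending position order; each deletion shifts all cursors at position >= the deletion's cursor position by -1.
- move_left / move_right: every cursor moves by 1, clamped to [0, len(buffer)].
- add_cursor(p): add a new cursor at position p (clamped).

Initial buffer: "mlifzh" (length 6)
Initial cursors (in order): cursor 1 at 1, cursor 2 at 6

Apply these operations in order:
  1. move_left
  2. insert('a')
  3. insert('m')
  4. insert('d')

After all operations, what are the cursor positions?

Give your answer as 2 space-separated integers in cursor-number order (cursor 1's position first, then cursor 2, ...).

Answer: 3 11

Derivation:
After op 1 (move_left): buffer="mlifzh" (len 6), cursors c1@0 c2@5, authorship ......
After op 2 (insert('a')): buffer="amlifzah" (len 8), cursors c1@1 c2@7, authorship 1.....2.
After op 3 (insert('m')): buffer="ammlifzamh" (len 10), cursors c1@2 c2@9, authorship 11.....22.
After op 4 (insert('d')): buffer="amdmlifzamdh" (len 12), cursors c1@3 c2@11, authorship 111.....222.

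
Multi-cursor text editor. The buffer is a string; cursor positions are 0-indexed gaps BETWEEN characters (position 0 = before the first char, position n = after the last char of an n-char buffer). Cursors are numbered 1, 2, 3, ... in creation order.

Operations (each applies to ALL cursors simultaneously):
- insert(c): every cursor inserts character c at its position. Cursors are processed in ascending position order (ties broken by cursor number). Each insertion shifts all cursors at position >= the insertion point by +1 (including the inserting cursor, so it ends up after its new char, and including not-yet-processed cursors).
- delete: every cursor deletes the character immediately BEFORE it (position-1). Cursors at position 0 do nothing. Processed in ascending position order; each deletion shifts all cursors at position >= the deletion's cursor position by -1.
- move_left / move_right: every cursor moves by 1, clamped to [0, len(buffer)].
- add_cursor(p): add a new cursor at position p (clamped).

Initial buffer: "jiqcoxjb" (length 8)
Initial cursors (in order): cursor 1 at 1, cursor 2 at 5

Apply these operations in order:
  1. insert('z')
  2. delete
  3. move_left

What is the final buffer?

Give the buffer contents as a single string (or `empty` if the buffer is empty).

After op 1 (insert('z')): buffer="jziqcozxjb" (len 10), cursors c1@2 c2@7, authorship .1....2...
After op 2 (delete): buffer="jiqcoxjb" (len 8), cursors c1@1 c2@5, authorship ........
After op 3 (move_left): buffer="jiqcoxjb" (len 8), cursors c1@0 c2@4, authorship ........

Answer: jiqcoxjb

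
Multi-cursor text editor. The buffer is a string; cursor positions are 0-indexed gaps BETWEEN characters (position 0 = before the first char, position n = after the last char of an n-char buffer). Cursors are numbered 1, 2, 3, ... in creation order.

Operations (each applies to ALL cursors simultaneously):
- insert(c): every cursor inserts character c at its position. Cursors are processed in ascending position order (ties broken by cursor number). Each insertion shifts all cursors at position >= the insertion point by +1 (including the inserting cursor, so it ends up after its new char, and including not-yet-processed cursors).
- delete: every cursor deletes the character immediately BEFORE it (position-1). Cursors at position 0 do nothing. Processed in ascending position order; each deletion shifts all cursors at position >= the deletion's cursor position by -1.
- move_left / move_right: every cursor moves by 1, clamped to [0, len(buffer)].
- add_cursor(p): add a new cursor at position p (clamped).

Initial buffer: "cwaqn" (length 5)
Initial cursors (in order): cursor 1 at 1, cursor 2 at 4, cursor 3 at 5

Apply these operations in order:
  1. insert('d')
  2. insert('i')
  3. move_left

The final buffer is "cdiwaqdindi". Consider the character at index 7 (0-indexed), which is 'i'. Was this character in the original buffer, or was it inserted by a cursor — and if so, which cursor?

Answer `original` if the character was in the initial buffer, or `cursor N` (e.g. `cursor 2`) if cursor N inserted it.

After op 1 (insert('d')): buffer="cdwaqdnd" (len 8), cursors c1@2 c2@6 c3@8, authorship .1...2.3
After op 2 (insert('i')): buffer="cdiwaqdindi" (len 11), cursors c1@3 c2@8 c3@11, authorship .11...22.33
After op 3 (move_left): buffer="cdiwaqdindi" (len 11), cursors c1@2 c2@7 c3@10, authorship .11...22.33
Authorship (.=original, N=cursor N): . 1 1 . . . 2 2 . 3 3
Index 7: author = 2

Answer: cursor 2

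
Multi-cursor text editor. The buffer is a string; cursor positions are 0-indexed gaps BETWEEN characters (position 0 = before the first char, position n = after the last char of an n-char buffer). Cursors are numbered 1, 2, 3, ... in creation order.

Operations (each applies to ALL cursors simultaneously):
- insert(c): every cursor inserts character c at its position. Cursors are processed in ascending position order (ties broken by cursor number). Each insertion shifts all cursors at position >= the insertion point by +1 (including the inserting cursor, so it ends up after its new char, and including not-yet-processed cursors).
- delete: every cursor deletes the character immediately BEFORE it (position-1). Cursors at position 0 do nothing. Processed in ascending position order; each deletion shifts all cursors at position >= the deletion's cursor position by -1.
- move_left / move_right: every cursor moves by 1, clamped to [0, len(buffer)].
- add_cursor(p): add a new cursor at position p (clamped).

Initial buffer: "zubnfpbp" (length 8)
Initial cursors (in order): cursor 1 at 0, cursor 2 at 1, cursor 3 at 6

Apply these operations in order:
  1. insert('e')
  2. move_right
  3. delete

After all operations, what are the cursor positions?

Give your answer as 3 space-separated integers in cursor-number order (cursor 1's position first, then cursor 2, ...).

Answer: 1 2 7

Derivation:
After op 1 (insert('e')): buffer="ezeubnfpebp" (len 11), cursors c1@1 c2@3 c3@9, authorship 1.2.....3..
After op 2 (move_right): buffer="ezeubnfpebp" (len 11), cursors c1@2 c2@4 c3@10, authorship 1.2.....3..
After op 3 (delete): buffer="eebnfpep" (len 8), cursors c1@1 c2@2 c3@7, authorship 12....3.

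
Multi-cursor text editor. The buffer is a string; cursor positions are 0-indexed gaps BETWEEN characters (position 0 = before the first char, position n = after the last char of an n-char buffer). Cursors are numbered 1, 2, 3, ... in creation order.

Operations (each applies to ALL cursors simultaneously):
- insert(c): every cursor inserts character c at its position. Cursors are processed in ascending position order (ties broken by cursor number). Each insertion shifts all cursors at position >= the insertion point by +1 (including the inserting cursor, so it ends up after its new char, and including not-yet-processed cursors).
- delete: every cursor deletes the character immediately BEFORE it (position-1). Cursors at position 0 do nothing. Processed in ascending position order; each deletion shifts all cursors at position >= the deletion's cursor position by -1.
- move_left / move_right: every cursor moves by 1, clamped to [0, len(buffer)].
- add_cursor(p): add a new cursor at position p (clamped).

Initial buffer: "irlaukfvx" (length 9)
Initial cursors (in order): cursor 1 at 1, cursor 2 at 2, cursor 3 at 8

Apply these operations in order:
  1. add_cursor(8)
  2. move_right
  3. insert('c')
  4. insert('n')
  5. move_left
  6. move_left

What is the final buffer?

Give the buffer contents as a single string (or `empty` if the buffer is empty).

After op 1 (add_cursor(8)): buffer="irlaukfvx" (len 9), cursors c1@1 c2@2 c3@8 c4@8, authorship .........
After op 2 (move_right): buffer="irlaukfvx" (len 9), cursors c1@2 c2@3 c3@9 c4@9, authorship .........
After op 3 (insert('c')): buffer="irclcaukfvxcc" (len 13), cursors c1@3 c2@5 c3@13 c4@13, authorship ..1.2......34
After op 4 (insert('n')): buffer="ircnlcnaukfvxccnn" (len 17), cursors c1@4 c2@7 c3@17 c4@17, authorship ..11.22......3434
After op 5 (move_left): buffer="ircnlcnaukfvxccnn" (len 17), cursors c1@3 c2@6 c3@16 c4@16, authorship ..11.22......3434
After op 6 (move_left): buffer="ircnlcnaukfvxccnn" (len 17), cursors c1@2 c2@5 c3@15 c4@15, authorship ..11.22......3434

Answer: ircnlcnaukfvxccnn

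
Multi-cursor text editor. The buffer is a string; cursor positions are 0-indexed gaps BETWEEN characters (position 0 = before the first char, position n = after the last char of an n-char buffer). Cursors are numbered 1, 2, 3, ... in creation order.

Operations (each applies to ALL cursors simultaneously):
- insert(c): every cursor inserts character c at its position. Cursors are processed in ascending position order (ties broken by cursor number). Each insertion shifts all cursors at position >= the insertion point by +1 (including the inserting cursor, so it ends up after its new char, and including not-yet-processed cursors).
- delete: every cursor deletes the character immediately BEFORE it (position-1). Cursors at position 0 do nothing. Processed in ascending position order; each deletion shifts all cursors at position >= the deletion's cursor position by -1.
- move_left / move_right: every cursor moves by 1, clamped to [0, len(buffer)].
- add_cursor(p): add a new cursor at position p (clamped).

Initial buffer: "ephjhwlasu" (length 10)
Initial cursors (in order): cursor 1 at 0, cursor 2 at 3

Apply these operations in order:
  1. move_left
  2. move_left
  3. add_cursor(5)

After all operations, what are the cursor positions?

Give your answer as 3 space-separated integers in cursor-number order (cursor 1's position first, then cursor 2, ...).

After op 1 (move_left): buffer="ephjhwlasu" (len 10), cursors c1@0 c2@2, authorship ..........
After op 2 (move_left): buffer="ephjhwlasu" (len 10), cursors c1@0 c2@1, authorship ..........
After op 3 (add_cursor(5)): buffer="ephjhwlasu" (len 10), cursors c1@0 c2@1 c3@5, authorship ..........

Answer: 0 1 5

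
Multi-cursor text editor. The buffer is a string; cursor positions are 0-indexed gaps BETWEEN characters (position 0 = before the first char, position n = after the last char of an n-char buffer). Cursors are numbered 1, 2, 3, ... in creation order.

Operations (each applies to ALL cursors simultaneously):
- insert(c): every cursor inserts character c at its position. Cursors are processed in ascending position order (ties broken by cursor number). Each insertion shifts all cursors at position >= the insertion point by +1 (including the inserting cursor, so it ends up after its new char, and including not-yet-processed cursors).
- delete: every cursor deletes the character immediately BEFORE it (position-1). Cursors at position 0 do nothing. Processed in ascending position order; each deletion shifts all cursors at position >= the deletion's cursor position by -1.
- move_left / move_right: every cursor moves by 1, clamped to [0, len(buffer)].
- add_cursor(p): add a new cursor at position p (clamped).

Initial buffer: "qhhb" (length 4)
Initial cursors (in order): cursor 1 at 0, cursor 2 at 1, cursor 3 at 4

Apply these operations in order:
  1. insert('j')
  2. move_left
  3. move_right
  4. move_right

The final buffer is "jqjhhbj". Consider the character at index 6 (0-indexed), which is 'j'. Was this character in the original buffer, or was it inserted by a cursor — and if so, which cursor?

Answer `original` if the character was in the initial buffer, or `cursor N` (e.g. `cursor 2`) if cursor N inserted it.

Answer: cursor 3

Derivation:
After op 1 (insert('j')): buffer="jqjhhbj" (len 7), cursors c1@1 c2@3 c3@7, authorship 1.2...3
After op 2 (move_left): buffer="jqjhhbj" (len 7), cursors c1@0 c2@2 c3@6, authorship 1.2...3
After op 3 (move_right): buffer="jqjhhbj" (len 7), cursors c1@1 c2@3 c3@7, authorship 1.2...3
After op 4 (move_right): buffer="jqjhhbj" (len 7), cursors c1@2 c2@4 c3@7, authorship 1.2...3
Authorship (.=original, N=cursor N): 1 . 2 . . . 3
Index 6: author = 3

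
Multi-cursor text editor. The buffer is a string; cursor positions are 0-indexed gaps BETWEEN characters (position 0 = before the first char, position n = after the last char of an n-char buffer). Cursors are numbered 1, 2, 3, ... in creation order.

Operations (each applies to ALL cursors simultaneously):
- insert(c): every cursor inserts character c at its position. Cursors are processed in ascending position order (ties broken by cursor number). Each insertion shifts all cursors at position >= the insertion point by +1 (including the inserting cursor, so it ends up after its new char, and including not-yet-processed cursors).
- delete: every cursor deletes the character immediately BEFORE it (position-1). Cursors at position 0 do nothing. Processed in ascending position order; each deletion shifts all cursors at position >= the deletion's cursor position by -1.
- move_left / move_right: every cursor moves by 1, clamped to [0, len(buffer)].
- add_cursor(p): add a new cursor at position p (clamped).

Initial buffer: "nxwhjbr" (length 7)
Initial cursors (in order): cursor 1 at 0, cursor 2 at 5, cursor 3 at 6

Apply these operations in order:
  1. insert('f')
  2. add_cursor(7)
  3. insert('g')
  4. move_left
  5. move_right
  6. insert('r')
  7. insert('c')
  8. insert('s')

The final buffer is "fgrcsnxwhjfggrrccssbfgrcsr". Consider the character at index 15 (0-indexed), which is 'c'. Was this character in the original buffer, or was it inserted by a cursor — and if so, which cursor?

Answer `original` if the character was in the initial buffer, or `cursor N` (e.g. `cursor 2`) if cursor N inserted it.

Answer: cursor 2

Derivation:
After op 1 (insert('f')): buffer="fnxwhjfbfr" (len 10), cursors c1@1 c2@7 c3@9, authorship 1.....2.3.
After op 2 (add_cursor(7)): buffer="fnxwhjfbfr" (len 10), cursors c1@1 c2@7 c4@7 c3@9, authorship 1.....2.3.
After op 3 (insert('g')): buffer="fgnxwhjfggbfgr" (len 14), cursors c1@2 c2@10 c4@10 c3@13, authorship 11.....224.33.
After op 4 (move_left): buffer="fgnxwhjfggbfgr" (len 14), cursors c1@1 c2@9 c4@9 c3@12, authorship 11.....224.33.
After op 5 (move_right): buffer="fgnxwhjfggbfgr" (len 14), cursors c1@2 c2@10 c4@10 c3@13, authorship 11.....224.33.
After op 6 (insert('r')): buffer="fgrnxwhjfggrrbfgrr" (len 18), cursors c1@3 c2@13 c4@13 c3@17, authorship 111.....22424.333.
After op 7 (insert('c')): buffer="fgrcnxwhjfggrrccbfgrcr" (len 22), cursors c1@4 c2@16 c4@16 c3@21, authorship 1111.....2242424.3333.
After op 8 (insert('s')): buffer="fgrcsnxwhjfggrrccssbfgrcsr" (len 26), cursors c1@5 c2@19 c4@19 c3@25, authorship 11111.....224242424.33333.
Authorship (.=original, N=cursor N): 1 1 1 1 1 . . . . . 2 2 4 2 4 2 4 2 4 . 3 3 3 3 3 .
Index 15: author = 2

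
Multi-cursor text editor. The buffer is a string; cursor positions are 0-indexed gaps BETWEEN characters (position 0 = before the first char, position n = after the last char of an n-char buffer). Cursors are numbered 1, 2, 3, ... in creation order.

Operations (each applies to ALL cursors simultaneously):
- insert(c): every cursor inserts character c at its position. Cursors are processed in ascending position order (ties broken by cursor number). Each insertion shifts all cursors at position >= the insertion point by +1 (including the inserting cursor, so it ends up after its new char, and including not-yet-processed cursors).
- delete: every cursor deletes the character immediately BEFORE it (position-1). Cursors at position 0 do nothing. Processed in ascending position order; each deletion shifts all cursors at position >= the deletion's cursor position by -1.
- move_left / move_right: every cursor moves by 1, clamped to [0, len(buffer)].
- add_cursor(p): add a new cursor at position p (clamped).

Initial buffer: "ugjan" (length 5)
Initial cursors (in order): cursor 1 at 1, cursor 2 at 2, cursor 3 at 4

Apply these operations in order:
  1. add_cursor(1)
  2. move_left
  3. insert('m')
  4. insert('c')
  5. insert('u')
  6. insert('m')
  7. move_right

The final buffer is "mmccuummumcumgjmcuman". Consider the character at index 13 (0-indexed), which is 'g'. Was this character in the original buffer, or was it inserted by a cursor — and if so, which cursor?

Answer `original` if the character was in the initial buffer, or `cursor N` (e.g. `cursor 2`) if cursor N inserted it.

Answer: original

Derivation:
After op 1 (add_cursor(1)): buffer="ugjan" (len 5), cursors c1@1 c4@1 c2@2 c3@4, authorship .....
After op 2 (move_left): buffer="ugjan" (len 5), cursors c1@0 c4@0 c2@1 c3@3, authorship .....
After op 3 (insert('m')): buffer="mmumgjman" (len 9), cursors c1@2 c4@2 c2@4 c3@7, authorship 14.2..3..
After op 4 (insert('c')): buffer="mmccumcgjmcan" (len 13), cursors c1@4 c4@4 c2@7 c3@11, authorship 1414.22..33..
After op 5 (insert('u')): buffer="mmccuuumcugjmcuan" (len 17), cursors c1@6 c4@6 c2@10 c3@15, authorship 141414.222..333..
After op 6 (insert('m')): buffer="mmccuummumcumgjmcuman" (len 21), cursors c1@8 c4@8 c2@13 c3@19, authorship 14141414.2222..3333..
After op 7 (move_right): buffer="mmccuummumcumgjmcuman" (len 21), cursors c1@9 c4@9 c2@14 c3@20, authorship 14141414.2222..3333..
Authorship (.=original, N=cursor N): 1 4 1 4 1 4 1 4 . 2 2 2 2 . . 3 3 3 3 . .
Index 13: author = original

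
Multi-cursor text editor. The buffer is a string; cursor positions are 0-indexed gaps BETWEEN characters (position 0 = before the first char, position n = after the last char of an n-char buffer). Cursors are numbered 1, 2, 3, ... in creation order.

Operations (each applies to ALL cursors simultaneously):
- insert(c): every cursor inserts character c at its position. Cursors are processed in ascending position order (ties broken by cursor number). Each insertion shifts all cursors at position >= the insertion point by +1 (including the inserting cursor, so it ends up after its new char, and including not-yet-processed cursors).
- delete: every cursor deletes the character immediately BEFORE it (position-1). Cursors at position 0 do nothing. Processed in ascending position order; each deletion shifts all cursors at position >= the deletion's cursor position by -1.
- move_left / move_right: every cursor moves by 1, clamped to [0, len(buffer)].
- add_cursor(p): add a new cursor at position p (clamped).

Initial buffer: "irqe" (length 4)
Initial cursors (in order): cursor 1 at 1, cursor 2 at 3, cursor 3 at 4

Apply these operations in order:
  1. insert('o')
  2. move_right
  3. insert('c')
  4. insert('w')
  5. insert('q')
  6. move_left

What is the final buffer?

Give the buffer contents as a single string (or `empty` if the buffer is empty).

After op 1 (insert('o')): buffer="iorqoeo" (len 7), cursors c1@2 c2@5 c3@7, authorship .1..2.3
After op 2 (move_right): buffer="iorqoeo" (len 7), cursors c1@3 c2@6 c3@7, authorship .1..2.3
After op 3 (insert('c')): buffer="iorcqoecoc" (len 10), cursors c1@4 c2@8 c3@10, authorship .1.1.2.233
After op 4 (insert('w')): buffer="iorcwqoecwocw" (len 13), cursors c1@5 c2@10 c3@13, authorship .1.11.2.22333
After op 5 (insert('q')): buffer="iorcwqqoecwqocwq" (len 16), cursors c1@6 c2@12 c3@16, authorship .1.111.2.2223333
After op 6 (move_left): buffer="iorcwqqoecwqocwq" (len 16), cursors c1@5 c2@11 c3@15, authorship .1.111.2.2223333

Answer: iorcwqqoecwqocwq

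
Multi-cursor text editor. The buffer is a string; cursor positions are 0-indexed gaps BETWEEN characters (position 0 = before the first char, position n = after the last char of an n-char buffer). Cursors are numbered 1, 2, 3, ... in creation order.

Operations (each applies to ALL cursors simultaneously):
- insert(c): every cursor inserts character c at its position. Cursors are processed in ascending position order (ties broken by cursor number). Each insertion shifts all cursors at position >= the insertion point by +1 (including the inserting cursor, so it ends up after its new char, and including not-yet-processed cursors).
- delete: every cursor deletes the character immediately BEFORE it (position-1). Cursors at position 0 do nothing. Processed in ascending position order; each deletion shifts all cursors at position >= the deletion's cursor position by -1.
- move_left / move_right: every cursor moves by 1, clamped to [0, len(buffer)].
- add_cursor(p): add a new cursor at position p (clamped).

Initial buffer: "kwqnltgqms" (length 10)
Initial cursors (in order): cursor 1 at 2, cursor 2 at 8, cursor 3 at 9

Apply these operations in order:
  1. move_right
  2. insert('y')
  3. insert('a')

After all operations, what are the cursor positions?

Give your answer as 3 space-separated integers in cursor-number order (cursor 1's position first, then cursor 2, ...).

Answer: 5 13 16

Derivation:
After op 1 (move_right): buffer="kwqnltgqms" (len 10), cursors c1@3 c2@9 c3@10, authorship ..........
After op 2 (insert('y')): buffer="kwqynltgqmysy" (len 13), cursors c1@4 c2@11 c3@13, authorship ...1......2.3
After op 3 (insert('a')): buffer="kwqyanltgqmyasya" (len 16), cursors c1@5 c2@13 c3@16, authorship ...11......22.33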